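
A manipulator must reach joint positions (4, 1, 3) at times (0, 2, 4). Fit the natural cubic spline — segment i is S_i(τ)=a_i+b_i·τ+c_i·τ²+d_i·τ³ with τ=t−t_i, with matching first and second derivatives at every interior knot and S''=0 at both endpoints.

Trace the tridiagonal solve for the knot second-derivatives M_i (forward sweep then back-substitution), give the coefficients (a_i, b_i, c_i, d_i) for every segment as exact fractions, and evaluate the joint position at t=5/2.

Δ: Δ0=-3/2, Δ1=1
row 1: diag=8, rhs=15; c'=1/4, d'=15/8
back: M1=15/8
M: M0=0, M1=15/8, M2=0
seg 0: a=4, c=M0/2=0, d=(M1−M0)/(6·2)=5/32, b=Δ0−h0·(2M0+M1)/6=-17/8
seg 1: a=1, c=M1/2=15/16, d=(M2−M1)/(6·2)=-5/32, b=Δ1−h1·(2M1+M2)/6=-1/4
t_q=5/2 → seg 1, τ=1/2; S=1+-1/4·τ+15/16·τ²+-5/32·τ³=279/256

  seg 0: a=4 b=-17/8 c=0 d=5/32
  seg 1: a=1 b=-1/4 c=15/16 d=-5/32
S(5/2) = 279/256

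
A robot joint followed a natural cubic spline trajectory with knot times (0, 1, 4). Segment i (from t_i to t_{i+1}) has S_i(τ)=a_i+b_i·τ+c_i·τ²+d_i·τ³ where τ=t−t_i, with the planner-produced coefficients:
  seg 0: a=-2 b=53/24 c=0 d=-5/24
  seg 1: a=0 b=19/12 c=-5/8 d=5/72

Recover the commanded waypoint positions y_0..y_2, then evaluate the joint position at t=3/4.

y_0=-2 y_1=0 y_2=1
S(3/4) = -221/512

y_0 = S_0(0) = a_0 = -2
y_1 = S_1(0) = a_1 = 0
y_2 = S_1(3) = 1
t_q=3/4 is in segment 0 (τ=3/4); S_0(τ)=-221/512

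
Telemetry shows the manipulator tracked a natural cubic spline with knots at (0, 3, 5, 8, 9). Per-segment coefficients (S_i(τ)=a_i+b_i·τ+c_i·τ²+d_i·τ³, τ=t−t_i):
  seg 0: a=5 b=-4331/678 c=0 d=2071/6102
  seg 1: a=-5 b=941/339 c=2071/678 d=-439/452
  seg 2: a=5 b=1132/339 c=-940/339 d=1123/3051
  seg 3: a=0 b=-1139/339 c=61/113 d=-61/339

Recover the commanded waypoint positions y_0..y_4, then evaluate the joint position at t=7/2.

y_0 = S_0(0) = a_0 = 5
y_1 = S_1(0) = a_1 = -5
y_2 = S_2(0) = a_2 = 5
y_3 = S_3(0) = a_3 = 0
y_4 = S_3(1) = -3
t_q=7/2 is in segment 1 (τ=1/2); S_1(τ)=-10739/3616

y_0=5 y_1=-5 y_2=5 y_3=0 y_4=-3
S(7/2) = -10739/3616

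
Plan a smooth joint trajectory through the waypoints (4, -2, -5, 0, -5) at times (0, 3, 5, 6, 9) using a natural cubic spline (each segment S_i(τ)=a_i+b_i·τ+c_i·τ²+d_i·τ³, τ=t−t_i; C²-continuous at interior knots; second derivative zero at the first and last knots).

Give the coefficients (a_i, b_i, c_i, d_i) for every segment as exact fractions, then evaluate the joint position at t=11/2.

Δ: Δ0=-2, Δ1=-3/2, Δ2=5, Δ3=-5/3
row 1: diag=10, rhs=3; c'=1/5, d'=3/10
row 2: denom=6−2·1/5=28/5; d'=(39−2·3/10)/(28/5)=48/7
row 3: denom=8−1·5/28=219/28; d'=(-40−1·48/7)/(219/28)=-1312/219
back: M3=-1312/219
back: M2=48/7−5/28·-1312/219=1736/219
back: M1=3/10−1/5·1736/219=-563/438
M: M0=0, M1=-563/438, M2=1736/219, M3=-1312/219, M4=0
seg 0: a=4, c=M0/2=0, d=(M1−M0)/(6·3)=-563/7884, b=Δ0−h0·(2M0+M1)/6=-1189/876
seg 1: a=-2, c=M1/2=-563/876, d=(M2−M1)/(6·2)=1345/1752, b=Δ1−h1·(2M1+M2)/6=-1439/438
seg 2: a=-5, c=M2/2=868/219, d=(M3−M2)/(6·1)=-508/219, b=Δ2−h2·(2M2+M3)/6=245/73
seg 3: a=0, c=M3/2=-656/219, d=(M4−M3)/(6·3)=656/1971, b=Δ3−h3·(2M3+M4)/6=947/219
t_q=11/2 → seg 2, τ=1/2; S=-5+245/73·τ+868/219·τ²+-508/219·τ³=-574/219

  seg 0: a=4 b=-1189/876 c=0 d=-563/7884
  seg 1: a=-2 b=-1439/438 c=-563/876 d=1345/1752
  seg 2: a=-5 b=245/73 c=868/219 d=-508/219
  seg 3: a=0 b=947/219 c=-656/219 d=656/1971
S(11/2) = -574/219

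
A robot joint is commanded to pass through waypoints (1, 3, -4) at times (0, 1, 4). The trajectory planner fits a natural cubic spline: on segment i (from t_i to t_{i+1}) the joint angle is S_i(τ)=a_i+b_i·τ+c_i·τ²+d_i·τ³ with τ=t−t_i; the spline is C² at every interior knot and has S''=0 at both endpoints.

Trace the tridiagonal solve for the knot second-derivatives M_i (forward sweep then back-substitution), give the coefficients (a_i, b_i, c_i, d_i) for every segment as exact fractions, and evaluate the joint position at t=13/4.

Δ: Δ0=2, Δ1=-7/3
row 1: diag=8, rhs=-26; c'=3/8, d'=-13/4
back: M1=-13/4
M: M0=0, M1=-13/4, M2=0
seg 0: a=1, c=M0/2=0, d=(M1−M0)/(6·1)=-13/24, b=Δ0−h0·(2M0+M1)/6=61/24
seg 1: a=3, c=M1/2=-13/8, d=(M2−M1)/(6·3)=13/72, b=Δ1−h1·(2M1+M2)/6=11/12
t_q=13/4 → seg 1, τ=9/4; S=3+11/12·τ+-13/8·τ²+13/72·τ³=-567/512

  seg 0: a=1 b=61/24 c=0 d=-13/24
  seg 1: a=3 b=11/12 c=-13/8 d=13/72
S(13/4) = -567/512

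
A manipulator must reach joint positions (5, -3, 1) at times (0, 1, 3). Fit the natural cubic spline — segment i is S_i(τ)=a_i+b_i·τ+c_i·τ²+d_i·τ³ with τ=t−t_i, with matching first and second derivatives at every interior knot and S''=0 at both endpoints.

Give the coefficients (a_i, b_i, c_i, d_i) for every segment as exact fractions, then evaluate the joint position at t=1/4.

Δ: Δ0=-8, Δ1=2
row 1: diag=6, rhs=60; c'=1/3, d'=10
back: M1=10
M: M0=0, M1=10, M2=0
seg 0: a=5, c=M0/2=0, d=(M1−M0)/(6·1)=5/3, b=Δ0−h0·(2M0+M1)/6=-29/3
seg 1: a=-3, c=M1/2=5, d=(M2−M1)/(6·2)=-5/6, b=Δ1−h1·(2M1+M2)/6=-14/3
t_q=1/4 → seg 0, τ=1/4; S=5+-29/3·τ+0·τ²+5/3·τ³=167/64

  seg 0: a=5 b=-29/3 c=0 d=5/3
  seg 1: a=-3 b=-14/3 c=5 d=-5/6
S(1/4) = 167/64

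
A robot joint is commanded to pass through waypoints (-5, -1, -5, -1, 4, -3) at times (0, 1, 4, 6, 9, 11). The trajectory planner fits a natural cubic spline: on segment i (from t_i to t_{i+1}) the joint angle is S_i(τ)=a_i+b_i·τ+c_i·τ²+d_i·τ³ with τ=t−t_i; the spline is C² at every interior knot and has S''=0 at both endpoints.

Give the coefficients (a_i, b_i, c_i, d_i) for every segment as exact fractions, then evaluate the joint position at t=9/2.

Δ: Δ0=4, Δ1=-4/3, Δ2=2, Δ3=5/3, Δ4=-7/2
row 1: diag=8, rhs=-32; c'=3/8, d'=-4
row 2: denom=10−3·3/8=71/8; d'=(20−3·-4)/(71/8)=256/71
row 3: denom=10−2·16/71=678/71; d'=(-2−2·256/71)/(678/71)=-109/113
row 4: denom=10−3·71/226=2047/226; d'=(-31−3·-109/113)/(2047/226)=-6352/2047
back: M4=-6352/2047
back: M3=-109/113−71/226·-6352/2047=21/2047
back: M2=256/71−16/71·21/2047=7376/2047
back: M1=-4−3/8·7376/2047=-10954/2047
M: M0=0, M1=-10954/2047, M2=7376/2047, M3=21/2047, M4=-6352/2047, M5=0
seg 0: a=-5, c=M0/2=0, d=(M1−M0)/(6·1)=-5477/6141, b=Δ0−h0·(2M0+M1)/6=30041/6141
seg 1: a=-1, c=M1/2=-5477/2047, d=(M2−M1)/(6·3)=3055/6141, b=Δ1−h1·(2M1+M2)/6=13610/6141
seg 2: a=-5, c=M2/2=3688/2047, d=(M3−M2)/(6·2)=-7355/24564, b=Δ2−h2·(2M2+M3)/6=-2491/6141
seg 3: a=-1, c=M3/2=21/4094, d=(M4−M3)/(6·3)=-6373/36846, b=Δ3−h3·(2M3+M4)/6=19700/6141
seg 4: a=4, c=M4/2=-3176/2047, d=(M5−M4)/(6·2)=1588/6141, b=Δ4−h4·(2M4+M5)/6=-17579/12282
t_q=9/2 → seg 2, τ=1/2; S=-5+-2491/6141·τ+3688/2047·τ²+-7355/24564·τ³=-313753/65504

  seg 0: a=-5 b=30041/6141 c=0 d=-5477/6141
  seg 1: a=-1 b=13610/6141 c=-5477/2047 d=3055/6141
  seg 2: a=-5 b=-2491/6141 c=3688/2047 d=-7355/24564
  seg 3: a=-1 b=19700/6141 c=21/4094 d=-6373/36846
  seg 4: a=4 b=-17579/12282 c=-3176/2047 d=1588/6141
S(9/2) = -313753/65504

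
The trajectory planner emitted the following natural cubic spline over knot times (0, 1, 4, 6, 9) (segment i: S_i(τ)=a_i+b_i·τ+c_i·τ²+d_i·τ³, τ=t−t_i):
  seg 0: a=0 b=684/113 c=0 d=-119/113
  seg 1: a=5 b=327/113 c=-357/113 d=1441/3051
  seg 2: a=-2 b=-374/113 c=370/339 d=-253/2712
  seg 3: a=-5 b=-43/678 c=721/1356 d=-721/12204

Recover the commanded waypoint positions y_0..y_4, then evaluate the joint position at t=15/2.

y_0=0 y_1=5 y_2=-2 y_3=-5 y_4=-2
S(15/2) = -14819/3616

y_0 = S_0(0) = a_0 = 0
y_1 = S_1(0) = a_1 = 5
y_2 = S_2(0) = a_2 = -2
y_3 = S_3(0) = a_3 = -5
y_4 = S_3(3) = -2
t_q=15/2 is in segment 3 (τ=3/2); S_3(τ)=-14819/3616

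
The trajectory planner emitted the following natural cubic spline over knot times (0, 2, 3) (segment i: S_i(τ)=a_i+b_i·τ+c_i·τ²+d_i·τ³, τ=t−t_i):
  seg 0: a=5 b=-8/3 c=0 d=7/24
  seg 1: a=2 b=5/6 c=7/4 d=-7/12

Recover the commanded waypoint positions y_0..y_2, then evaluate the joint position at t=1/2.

y_0=5 y_1=2 y_2=4
S(1/2) = 237/64

y_0 = S_0(0) = a_0 = 5
y_1 = S_1(0) = a_1 = 2
y_2 = S_1(1) = 4
t_q=1/2 is in segment 0 (τ=1/2); S_0(τ)=237/64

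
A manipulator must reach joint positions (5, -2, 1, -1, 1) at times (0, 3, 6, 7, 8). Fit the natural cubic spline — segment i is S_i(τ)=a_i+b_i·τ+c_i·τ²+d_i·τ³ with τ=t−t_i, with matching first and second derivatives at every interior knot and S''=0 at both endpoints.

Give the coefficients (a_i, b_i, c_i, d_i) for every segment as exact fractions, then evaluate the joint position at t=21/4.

Δ: Δ0=-7/3, Δ1=1, Δ2=-2, Δ3=2
row 1: diag=12, rhs=20; c'=1/4, d'=5/3
row 2: denom=8−3·1/4=29/4; d'=(-18−3·5/3)/(29/4)=-92/29
row 3: denom=4−1·4/29=112/29; d'=(24−1·-92/29)/(112/29)=197/28
back: M3=197/28
back: M2=-92/29−4/29·197/28=-29/7
back: M1=5/3−1/4·-29/7=227/84
M: M0=0, M1=227/84, M2=-29/7, M3=197/28, M4=0
seg 0: a=5, c=M0/2=0, d=(M1−M0)/(6·3)=227/1512, b=Δ0−h0·(2M0+M1)/6=-619/168
seg 1: a=-2, c=M1/2=227/168, d=(M2−M1)/(6·3)=-575/1512, b=Δ1−h1·(2M1+M2)/6=31/84
seg 2: a=1, c=M2/2=-29/14, d=(M3−M2)/(6·1)=313/168, b=Δ2−h2·(2M2+M3)/6=-43/24
seg 3: a=-1, c=M3/2=197/56, d=(M4−M3)/(6·1)=-197/168, b=Δ3−h3·(2M3+M4)/6=-29/84
t_q=21/4 → seg 1, τ=9/4; S=-2+31/84·τ+227/168·τ²+-575/1512·τ³=4799/3584

  seg 0: a=5 b=-619/168 c=0 d=227/1512
  seg 1: a=-2 b=31/84 c=227/168 d=-575/1512
  seg 2: a=1 b=-43/24 c=-29/14 d=313/168
  seg 3: a=-1 b=-29/84 c=197/56 d=-197/168
S(21/4) = 4799/3584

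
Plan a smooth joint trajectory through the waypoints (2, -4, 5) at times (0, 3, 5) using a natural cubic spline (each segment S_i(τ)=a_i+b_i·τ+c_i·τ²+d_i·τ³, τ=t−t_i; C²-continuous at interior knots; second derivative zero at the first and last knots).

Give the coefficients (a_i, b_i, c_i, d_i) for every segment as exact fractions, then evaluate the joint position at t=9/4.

  seg 0: a=2 b=-79/20 c=0 d=13/60
  seg 1: a=-4 b=19/10 c=39/20 d=-13/40
S(9/4) = -5657/1280

Δ: Δ0=-2, Δ1=9/2
row 1: diag=10, rhs=39; c'=1/5, d'=39/10
back: M1=39/10
M: M0=0, M1=39/10, M2=0
seg 0: a=2, c=M0/2=0, d=(M1−M0)/(6·3)=13/60, b=Δ0−h0·(2M0+M1)/6=-79/20
seg 1: a=-4, c=M1/2=39/20, d=(M2−M1)/(6·2)=-13/40, b=Δ1−h1·(2M1+M2)/6=19/10
t_q=9/4 → seg 0, τ=9/4; S=2+-79/20·τ+0·τ²+13/60·τ³=-5657/1280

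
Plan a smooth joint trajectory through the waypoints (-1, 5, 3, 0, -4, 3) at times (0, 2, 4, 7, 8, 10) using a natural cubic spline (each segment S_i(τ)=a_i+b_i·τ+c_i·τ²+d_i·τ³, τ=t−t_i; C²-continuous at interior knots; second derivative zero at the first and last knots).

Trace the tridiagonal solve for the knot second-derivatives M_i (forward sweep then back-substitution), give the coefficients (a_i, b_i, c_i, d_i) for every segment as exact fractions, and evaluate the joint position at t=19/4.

Δ: Δ0=3, Δ1=-1, Δ2=-1, Δ3=-4, Δ4=7/2
row 1: diag=8, rhs=-24; c'=1/4, d'=-3
row 2: denom=10−2·1/4=19/2; d'=(0−2·-3)/(19/2)=12/19
row 3: denom=8−3·6/19=134/19; d'=(-18−3·12/19)/(134/19)=-189/67
row 4: denom=6−1·19/134=785/134; d'=(45−1·-189/67)/(785/134)=6408/785
back: M4=6408/785
back: M3=-189/67−19/134·6408/785=-3123/785
back: M2=12/19−6/19·-3123/785=1482/785
back: M1=-3−1/4·1482/785=-5451/1570
M: M0=0, M1=-5451/1570, M2=1482/785, M3=-3123/785, M4=6408/785, M5=0
seg 0: a=-1, c=M0/2=0, d=(M1−M0)/(6·2)=-1817/6280, b=Δ0−h0·(2M0+M1)/6=6527/1570
seg 1: a=5, c=M1/2=-5451/3140, d=(M2−M1)/(6·2)=561/1256, b=Δ1−h1·(2M1+M2)/6=538/785
seg 2: a=3, c=M2/2=741/785, d=(M3−M2)/(6·3)=-307/942, b=Δ2−h2·(2M2+M3)/6=-1411/1570
seg 3: a=0, c=M3/2=-3123/1570, d=(M4−M3)/(6·1)=3177/1570, b=Δ3−h3·(2M3+M4)/6=-3167/785
seg 4: a=-4, c=M4/2=3204/785, d=(M5−M4)/(6·2)=-534/785, b=Δ4−h4·(2M4+M5)/6=-3049/1570
t_q=19/4 → seg 2, τ=3/4; S=3+-1411/1570·τ+741/785·τ²+-307/942·τ³=273249/100480

  seg 0: a=-1 b=6527/1570 c=0 d=-1817/6280
  seg 1: a=5 b=538/785 c=-5451/3140 d=561/1256
  seg 2: a=3 b=-1411/1570 c=741/785 d=-307/942
  seg 3: a=0 b=-3167/785 c=-3123/1570 d=3177/1570
  seg 4: a=-4 b=-3049/1570 c=3204/785 d=-534/785
S(19/4) = 273249/100480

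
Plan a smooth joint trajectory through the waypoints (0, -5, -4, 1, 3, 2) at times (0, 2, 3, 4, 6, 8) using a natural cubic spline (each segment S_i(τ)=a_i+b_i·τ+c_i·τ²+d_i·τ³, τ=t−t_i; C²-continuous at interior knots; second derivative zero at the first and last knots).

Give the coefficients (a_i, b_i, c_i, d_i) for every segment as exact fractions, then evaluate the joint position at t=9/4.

  seg 0: a=0 b=-794/241 c=0 d=383/1928
  seg 1: a=-5 b=-439/482 c=1149/964 d=693/964
  seg 2: a=-4 b=3499/964 c=807/241 d=-1907/964
  seg 3: a=1 b=2117/482 c=-2493/964 d=429/964
  seg 4: a=3 b=-295/482 c=81/964 d=-27/1928
S(9/4) = -317239/61696

Δ: Δ0=-5/2, Δ1=1, Δ2=5, Δ3=1, Δ4=-1/2
row 1: diag=6, rhs=21; c'=1/6, d'=7/2
row 2: denom=4−1·1/6=23/6; d'=(24−1·7/2)/(23/6)=123/23
row 3: denom=6−1·6/23=132/23; d'=(-24−1·123/23)/(132/23)=-225/44
row 4: denom=8−2·23/66=241/33; d'=(-9−2·-225/44)/(241/33)=81/482
back: M4=81/482
back: M3=-225/44−23/66·81/482=-2493/482
back: M2=123/23−6/23·-2493/482=1614/241
back: M1=7/2−1/6·1614/241=1149/482
M: M0=0, M1=1149/482, M2=1614/241, M3=-2493/482, M4=81/482, M5=0
seg 0: a=0, c=M0/2=0, d=(M1−M0)/(6·2)=383/1928, b=Δ0−h0·(2M0+M1)/6=-794/241
seg 1: a=-5, c=M1/2=1149/964, d=(M2−M1)/(6·1)=693/964, b=Δ1−h1·(2M1+M2)/6=-439/482
seg 2: a=-4, c=M2/2=807/241, d=(M3−M2)/(6·1)=-1907/964, b=Δ2−h2·(2M2+M3)/6=3499/964
seg 3: a=1, c=M3/2=-2493/964, d=(M4−M3)/(6·2)=429/964, b=Δ3−h3·(2M3+M4)/6=2117/482
seg 4: a=3, c=M4/2=81/964, d=(M5−M4)/(6·2)=-27/1928, b=Δ4−h4·(2M4+M5)/6=-295/482
t_q=9/4 → seg 1, τ=1/4; S=-5+-439/482·τ+1149/964·τ²+693/964·τ³=-317239/61696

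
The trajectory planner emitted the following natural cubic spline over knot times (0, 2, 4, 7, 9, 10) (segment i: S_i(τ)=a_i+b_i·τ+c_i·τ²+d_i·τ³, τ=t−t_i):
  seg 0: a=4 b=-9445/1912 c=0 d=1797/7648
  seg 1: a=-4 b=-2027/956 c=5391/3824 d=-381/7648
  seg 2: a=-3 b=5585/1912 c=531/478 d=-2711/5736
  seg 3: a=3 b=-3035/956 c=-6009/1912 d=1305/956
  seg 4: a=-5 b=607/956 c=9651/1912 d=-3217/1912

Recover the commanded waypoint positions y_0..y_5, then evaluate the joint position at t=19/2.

y_0=4 y_1=-4 y_2=-3 y_3=3 y_4=-5 y_5=-1
S(19/2) = -55539/15296

y_0 = S_0(0) = a_0 = 4
y_1 = S_1(0) = a_1 = -4
y_2 = S_2(0) = a_2 = -3
y_3 = S_3(0) = a_3 = 3
y_4 = S_4(0) = a_4 = -5
y_5 = S_4(1) = -1
t_q=19/2 is in segment 4 (τ=1/2); S_4(τ)=-55539/15296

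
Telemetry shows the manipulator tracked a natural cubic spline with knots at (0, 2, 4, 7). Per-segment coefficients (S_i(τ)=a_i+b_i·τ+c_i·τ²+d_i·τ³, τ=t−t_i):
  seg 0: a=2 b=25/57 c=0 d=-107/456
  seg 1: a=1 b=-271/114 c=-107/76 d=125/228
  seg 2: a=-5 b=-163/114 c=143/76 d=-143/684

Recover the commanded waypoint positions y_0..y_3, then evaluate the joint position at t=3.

y_0=2 y_1=1 y_2=-5 y_3=2
S(3) = -85/38

y_0 = S_0(0) = a_0 = 2
y_1 = S_1(0) = a_1 = 1
y_2 = S_2(0) = a_2 = -5
y_3 = S_2(3) = 2
t_q=3 is in segment 1 (τ=1); S_1(τ)=-85/38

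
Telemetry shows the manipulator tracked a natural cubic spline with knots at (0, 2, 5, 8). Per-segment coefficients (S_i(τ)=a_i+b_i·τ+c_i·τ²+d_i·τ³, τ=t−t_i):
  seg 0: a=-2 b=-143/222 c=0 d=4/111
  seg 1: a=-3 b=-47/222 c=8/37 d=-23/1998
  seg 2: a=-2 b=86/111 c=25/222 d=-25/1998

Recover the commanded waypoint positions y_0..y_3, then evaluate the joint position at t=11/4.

y_0 = S_0(0) = a_0 = -2
y_1 = S_1(0) = a_1 = -3
y_2 = S_2(0) = a_2 = -2
y_3 = S_2(3) = 1
t_q=11/4 is in segment 1 (τ=3/4); S_1(τ)=-14407/4736

y_0=-2 y_1=-3 y_2=-2 y_3=1
S(11/4) = -14407/4736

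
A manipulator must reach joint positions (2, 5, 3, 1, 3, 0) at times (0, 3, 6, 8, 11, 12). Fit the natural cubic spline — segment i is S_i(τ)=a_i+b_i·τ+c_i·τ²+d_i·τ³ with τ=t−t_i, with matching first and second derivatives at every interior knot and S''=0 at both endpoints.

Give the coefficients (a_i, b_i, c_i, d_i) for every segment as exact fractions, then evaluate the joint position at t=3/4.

  seg 0: a=2 b=3412/2499 c=0 d=-913/22491
  seg 1: a=5 b=673/2499 c=-913/2499 d=400/22491
  seg 2: a=3 b=-515/357 c=-171/833 d=533/2499
  seg 3: a=1 b=739/2499 c=895/833 d=-264/833
  seg 4: a=3 b=-4535/2499 c=-1481/833 d=1481/2499
S(3/4) = 160303/53312

Δ: Δ0=1, Δ1=-2/3, Δ2=-1, Δ3=2/3, Δ4=-3
row 1: diag=12, rhs=-10; c'=1/4, d'=-5/6
row 2: denom=10−3·1/4=37/4; d'=(-2−3·-5/6)/(37/4)=2/37
row 3: denom=10−2·8/37=354/37; d'=(10−2·2/37)/(354/37)=61/59
row 4: denom=8−3·37/118=833/118; d'=(-22−3·61/59)/(833/118)=-2962/833
back: M4=-2962/833
back: M3=61/59−37/118·-2962/833=1790/833
back: M2=2/37−8/37·1790/833=-342/833
back: M1=-5/6−1/4·-342/833=-1826/2499
M: M0=0, M1=-1826/2499, M2=-342/833, M3=1790/833, M4=-2962/833, M5=0
seg 0: a=2, c=M0/2=0, d=(M1−M0)/(6·3)=-913/22491, b=Δ0−h0·(2M0+M1)/6=3412/2499
seg 1: a=5, c=M1/2=-913/2499, d=(M2−M1)/(6·3)=400/22491, b=Δ1−h1·(2M1+M2)/6=673/2499
seg 2: a=3, c=M2/2=-171/833, d=(M3−M2)/(6·2)=533/2499, b=Δ2−h2·(2M2+M3)/6=-515/357
seg 3: a=1, c=M3/2=895/833, d=(M4−M3)/(6·3)=-264/833, b=Δ3−h3·(2M3+M4)/6=739/2499
seg 4: a=3, c=M4/2=-1481/833, d=(M5−M4)/(6·1)=1481/2499, b=Δ4−h4·(2M4+M5)/6=-4535/2499
t_q=3/4 → seg 0, τ=3/4; S=2+3412/2499·τ+0·τ²+-913/22491·τ³=160303/53312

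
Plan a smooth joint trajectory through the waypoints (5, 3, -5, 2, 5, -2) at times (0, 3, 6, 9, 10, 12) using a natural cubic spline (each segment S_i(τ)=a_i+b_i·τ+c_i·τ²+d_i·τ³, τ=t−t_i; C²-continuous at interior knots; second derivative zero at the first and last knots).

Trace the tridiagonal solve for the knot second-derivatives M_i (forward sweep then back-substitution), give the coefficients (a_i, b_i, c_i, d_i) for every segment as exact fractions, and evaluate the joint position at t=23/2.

  seg 0: a=5 b=81/422 c=0 d=-1087/11394
  seg 1: a=3 b=-503/211 c=-1087/1266 d=2903/11394
  seg 2: a=-5 b=-277/422 c=908/633 d=-1663/11394
  seg 3: a=2 b=846/211 c=51/422 d=-477/422
  seg 4: a=5 b=363/422 c=-690/211 d=115/211
S(23/2) = 1303/1688

Δ: Δ0=-2/3, Δ1=-8/3, Δ2=7/3, Δ3=3, Δ4=-7/2
row 1: diag=12, rhs=-12; c'=1/4, d'=-1
row 2: denom=12−3·1/4=45/4; d'=(30−3·-1)/(45/4)=44/15
row 3: denom=8−3·4/15=36/5; d'=(4−3·44/15)/(36/5)=-2/3
row 4: denom=6−1·5/36=211/36; d'=(-39−1·-2/3)/(211/36)=-1380/211
back: M4=-1380/211
back: M3=-2/3−5/36·-1380/211=51/211
back: M2=44/15−4/15·51/211=1816/633
back: M1=-1−1/4·1816/633=-1087/633
M: M0=0, M1=-1087/633, M2=1816/633, M3=51/211, M4=-1380/211, M5=0
seg 0: a=5, c=M0/2=0, d=(M1−M0)/(6·3)=-1087/11394, b=Δ0−h0·(2M0+M1)/6=81/422
seg 1: a=3, c=M1/2=-1087/1266, d=(M2−M1)/(6·3)=2903/11394, b=Δ1−h1·(2M1+M2)/6=-503/211
seg 2: a=-5, c=M2/2=908/633, d=(M3−M2)/(6·3)=-1663/11394, b=Δ2−h2·(2M2+M3)/6=-277/422
seg 3: a=2, c=M3/2=51/422, d=(M4−M3)/(6·1)=-477/422, b=Δ3−h3·(2M3+M4)/6=846/211
seg 4: a=5, c=M4/2=-690/211, d=(M5−M4)/(6·2)=115/211, b=Δ4−h4·(2M4+M5)/6=363/422
t_q=23/2 → seg 4, τ=3/2; S=5+363/422·τ+-690/211·τ²+115/211·τ³=1303/1688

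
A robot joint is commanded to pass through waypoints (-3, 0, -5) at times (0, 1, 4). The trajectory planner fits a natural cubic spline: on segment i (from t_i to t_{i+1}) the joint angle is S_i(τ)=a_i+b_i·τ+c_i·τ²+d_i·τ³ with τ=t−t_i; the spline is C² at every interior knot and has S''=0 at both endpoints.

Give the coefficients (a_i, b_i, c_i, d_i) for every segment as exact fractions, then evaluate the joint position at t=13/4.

Δ: Δ0=3, Δ1=-5/3
row 1: diag=8, rhs=-28; c'=3/8, d'=-7/2
back: M1=-7/2
M: M0=0, M1=-7/2, M2=0
seg 0: a=-3, c=M0/2=0, d=(M1−M0)/(6·1)=-7/12, b=Δ0−h0·(2M0+M1)/6=43/12
seg 1: a=0, c=M1/2=-7/4, d=(M2−M1)/(6·3)=7/36, b=Δ1−h1·(2M1+M2)/6=11/6
t_q=13/4 → seg 1, τ=9/4; S=0+11/6·τ+-7/4·τ²+7/36·τ³=-645/256

  seg 0: a=-3 b=43/12 c=0 d=-7/12
  seg 1: a=0 b=11/6 c=-7/4 d=7/36
S(13/4) = -645/256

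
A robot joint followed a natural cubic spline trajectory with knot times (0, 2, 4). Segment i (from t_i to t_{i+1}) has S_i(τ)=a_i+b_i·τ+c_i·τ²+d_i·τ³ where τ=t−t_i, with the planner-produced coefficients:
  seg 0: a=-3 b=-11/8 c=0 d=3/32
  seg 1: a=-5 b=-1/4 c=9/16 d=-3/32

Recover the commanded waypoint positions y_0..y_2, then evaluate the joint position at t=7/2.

y_0=-3 y_1=-5 y_2=-4
S(7/2) = -1133/256

y_0 = S_0(0) = a_0 = -3
y_1 = S_1(0) = a_1 = -5
y_2 = S_1(2) = -4
t_q=7/2 is in segment 1 (τ=3/2); S_1(τ)=-1133/256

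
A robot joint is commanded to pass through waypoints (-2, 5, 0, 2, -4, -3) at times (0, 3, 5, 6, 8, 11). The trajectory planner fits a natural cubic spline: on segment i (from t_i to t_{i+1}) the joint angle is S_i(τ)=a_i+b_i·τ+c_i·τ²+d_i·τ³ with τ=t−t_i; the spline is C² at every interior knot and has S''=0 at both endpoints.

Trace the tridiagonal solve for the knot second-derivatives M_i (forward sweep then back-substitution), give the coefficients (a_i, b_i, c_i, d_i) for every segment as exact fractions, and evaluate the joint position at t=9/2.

  seg 0: a=-2 b=13663/3036 c=0 d=-731/3036
  seg 1: a=5 b=-3037/1518 c=-2193/1012 d=5821/6072
  seg 2: a=0 b=634/759 c=907/253 d=-167/69
  seg 3: a=2 b=565/759 c=-930/253 d=1369/1518
  seg 4: a=-4 b=-2381/759 c=439/253 d=-439/2277
S(9/2) = 5809/16192

Δ: Δ0=7/3, Δ1=-5/2, Δ2=2, Δ3=-3, Δ4=1/3
row 1: diag=10, rhs=-29; c'=1/5, d'=-29/10
row 2: denom=6−2·1/5=28/5; d'=(27−2·-29/10)/(28/5)=41/7
row 3: denom=6−1·5/28=163/28; d'=(-30−1·41/7)/(163/28)=-1004/163
row 4: denom=10−2·56/163=1518/163; d'=(20−2·-1004/163)/(1518/163)=878/253
back: M4=878/253
back: M3=-1004/163−56/163·878/253=-1860/253
back: M2=41/7−5/28·-1860/253=1814/253
back: M1=-29/10−1/5·1814/253=-2193/506
M: M0=0, M1=-2193/506, M2=1814/253, M3=-1860/253, M4=878/253, M5=0
seg 0: a=-2, c=M0/2=0, d=(M1−M0)/(6·3)=-731/3036, b=Δ0−h0·(2M0+M1)/6=13663/3036
seg 1: a=5, c=M1/2=-2193/1012, d=(M2−M1)/(6·2)=5821/6072, b=Δ1−h1·(2M1+M2)/6=-3037/1518
seg 2: a=0, c=M2/2=907/253, d=(M3−M2)/(6·1)=-167/69, b=Δ2−h2·(2M2+M3)/6=634/759
seg 3: a=2, c=M3/2=-930/253, d=(M4−M3)/(6·2)=1369/1518, b=Δ3−h3·(2M3+M4)/6=565/759
seg 4: a=-4, c=M4/2=439/253, d=(M5−M4)/(6·3)=-439/2277, b=Δ4−h4·(2M4+M5)/6=-2381/759
t_q=9/2 → seg 1, τ=3/2; S=5+-3037/1518·τ+-2193/1012·τ²+5821/6072·τ³=5809/16192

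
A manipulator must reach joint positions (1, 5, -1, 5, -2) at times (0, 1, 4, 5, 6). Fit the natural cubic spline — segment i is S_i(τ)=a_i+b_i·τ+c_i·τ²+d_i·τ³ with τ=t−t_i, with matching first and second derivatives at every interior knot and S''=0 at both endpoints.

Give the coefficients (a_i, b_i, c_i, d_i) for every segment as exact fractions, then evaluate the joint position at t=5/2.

Δ: Δ0=4, Δ1=-2, Δ2=6, Δ3=-7
row 1: diag=8, rhs=-36; c'=3/8, d'=-9/2
row 2: denom=8−3·3/8=55/8; d'=(48−3·-9/2)/(55/8)=492/55
row 3: denom=4−1·8/55=212/55; d'=(-78−1·492/55)/(212/55)=-2391/106
back: M3=-2391/106
back: M2=492/55−8/55·-2391/106=648/53
back: M1=-9/2−3/8·648/53=-963/106
M: M0=0, M1=-963/106, M2=648/53, M3=-2391/106, M4=0
seg 0: a=1, c=M0/2=0, d=(M1−M0)/(6·1)=-321/212, b=Δ0−h0·(2M0+M1)/6=1169/212
seg 1: a=5, c=M1/2=-963/212, d=(M2−M1)/(6·3)=251/212, b=Δ1−h1·(2M1+M2)/6=103/106
seg 2: a=-1, c=M2/2=324/53, d=(M3−M2)/(6·1)=-1229/212, b=Δ2−h2·(2M2+M3)/6=1205/212
seg 3: a=5, c=M3/2=-2391/212, d=(M4−M3)/(6·1)=797/212, b=Δ3−h3·(2M3+M4)/6=55/106
t_q=5/2 → seg 1, τ=3/2; S=5+103/106·τ+-963/212·τ²+251/212·τ³=395/1696

  seg 0: a=1 b=1169/212 c=0 d=-321/212
  seg 1: a=5 b=103/106 c=-963/212 d=251/212
  seg 2: a=-1 b=1205/212 c=324/53 d=-1229/212
  seg 3: a=5 b=55/106 c=-2391/212 d=797/212
S(5/2) = 395/1696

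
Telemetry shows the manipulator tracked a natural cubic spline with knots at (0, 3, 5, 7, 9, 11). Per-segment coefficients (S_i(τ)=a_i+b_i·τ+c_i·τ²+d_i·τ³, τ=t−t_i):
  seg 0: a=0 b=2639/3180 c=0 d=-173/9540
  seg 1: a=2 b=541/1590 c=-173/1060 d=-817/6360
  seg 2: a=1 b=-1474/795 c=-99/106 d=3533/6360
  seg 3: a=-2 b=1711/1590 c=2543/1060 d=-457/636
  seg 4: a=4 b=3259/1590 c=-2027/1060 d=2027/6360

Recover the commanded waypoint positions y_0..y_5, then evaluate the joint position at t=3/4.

y_0 = S_0(0) = a_0 = 0
y_1 = S_1(0) = a_1 = 2
y_2 = S_2(0) = a_2 = 1
y_3 = S_3(0) = a_3 = -2
y_4 = S_4(0) = a_4 = 4
y_5 = S_4(2) = 3
t_q=3/4 is in segment 0 (τ=3/4); S_0(τ)=8341/13568

y_0=0 y_1=2 y_2=1 y_3=-2 y_4=4 y_5=3
S(3/4) = 8341/13568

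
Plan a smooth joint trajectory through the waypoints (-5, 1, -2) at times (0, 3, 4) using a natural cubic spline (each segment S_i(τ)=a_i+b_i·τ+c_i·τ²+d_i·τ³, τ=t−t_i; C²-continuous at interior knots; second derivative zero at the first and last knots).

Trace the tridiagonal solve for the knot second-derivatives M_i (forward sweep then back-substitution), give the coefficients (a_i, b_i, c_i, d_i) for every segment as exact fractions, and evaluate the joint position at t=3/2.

Δ: Δ0=2, Δ1=-3
row 1: diag=8, rhs=-30; c'=1/8, d'=-15/4
back: M1=-15/4
M: M0=0, M1=-15/4, M2=0
seg 0: a=-5, c=M0/2=0, d=(M1−M0)/(6·3)=-5/24, b=Δ0−h0·(2M0+M1)/6=31/8
seg 1: a=1, c=M1/2=-15/8, d=(M2−M1)/(6·1)=5/8, b=Δ1−h1·(2M1+M2)/6=-7/4
t_q=3/2 → seg 0, τ=3/2; S=-5+31/8·τ+0·τ²+-5/24·τ³=7/64

  seg 0: a=-5 b=31/8 c=0 d=-5/24
  seg 1: a=1 b=-7/4 c=-15/8 d=5/8
S(3/2) = 7/64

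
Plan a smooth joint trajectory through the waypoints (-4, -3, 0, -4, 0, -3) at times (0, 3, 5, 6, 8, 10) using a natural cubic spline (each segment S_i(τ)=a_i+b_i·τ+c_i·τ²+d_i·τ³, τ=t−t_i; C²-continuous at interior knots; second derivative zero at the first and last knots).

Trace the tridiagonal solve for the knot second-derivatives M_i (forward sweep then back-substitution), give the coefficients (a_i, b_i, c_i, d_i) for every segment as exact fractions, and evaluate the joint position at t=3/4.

Δ: Δ0=1/3, Δ1=3/2, Δ2=-4, Δ3=2, Δ4=-3/2
row 1: diag=10, rhs=7; c'=1/5, d'=7/10
row 2: denom=6−2·1/5=28/5; d'=(-33−2·7/10)/(28/5)=-43/7
row 3: denom=6−1·5/28=163/28; d'=(36−1·-43/7)/(163/28)=1180/163
row 4: denom=8−2·56/163=1192/163; d'=(-21−2·1180/163)/(1192/163)=-5783/1192
back: M4=-5783/1192
back: M3=1180/163−56/163·-5783/1192=1327/149
back: M2=-43/7−5/28·1327/149=-4609/596
back: M1=7/10−1/5·-4609/596=1339/596
M: M0=0, M1=1339/596, M2=-4609/596, M3=1327/149, M4=-5783/1192, M5=0
seg 0: a=-4, c=M0/2=0, d=(M1−M0)/(6·3)=1339/10728, b=Δ0−h0·(2M0+M1)/6=-2825/3576
seg 1: a=-3, c=M1/2=1339/1192, d=(M2−M1)/(6·2)=-1487/1788, b=Δ1−h1·(2M1+M2)/6=4613/1788
seg 2: a=0, c=M2/2=-4609/1192, d=(M3−M2)/(6·1)=9917/3576, b=Δ2−h2·(2M2+M3)/6=-5197/1788
seg 3: a=-4, c=M3/2=1327/298, d=(M4−M3)/(6·2)=-16399/14304, b=Δ3−h3·(2M3+M4)/6=-8297/3576
seg 4: a=0, c=M4/2=-5783/2384, d=(M5−M4)/(6·2)=5783/14304, b=Δ4−h4·(2M4+M5)/6=3101/1788
t_q=3/4 → seg 0, τ=3/4; S=-4+-2825/3576·τ+0·τ²+1339/10728·τ³=-346335/76288

  seg 0: a=-4 b=-2825/3576 c=0 d=1339/10728
  seg 1: a=-3 b=4613/1788 c=1339/1192 d=-1487/1788
  seg 2: a=0 b=-5197/1788 c=-4609/1192 d=9917/3576
  seg 3: a=-4 b=-8297/3576 c=1327/298 d=-16399/14304
  seg 4: a=0 b=3101/1788 c=-5783/2384 d=5783/14304
S(3/4) = -346335/76288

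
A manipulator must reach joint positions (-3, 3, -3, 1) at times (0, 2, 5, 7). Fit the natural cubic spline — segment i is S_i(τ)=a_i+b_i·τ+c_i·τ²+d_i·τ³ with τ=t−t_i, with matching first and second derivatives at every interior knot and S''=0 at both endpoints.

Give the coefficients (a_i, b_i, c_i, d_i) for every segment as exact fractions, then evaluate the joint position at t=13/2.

Δ: Δ0=3, Δ1=-2, Δ2=2
row 1: diag=10, rhs=-30; c'=3/10, d'=-3
row 2: denom=10−3·3/10=91/10; d'=(24−3·-3)/(91/10)=330/91
back: M2=330/91
back: M1=-3−3/10·330/91=-372/91
M: M0=0, M1=-372/91, M2=330/91, M3=0
seg 0: a=-3, c=M0/2=0, d=(M1−M0)/(6·2)=-31/91, b=Δ0−h0·(2M0+M1)/6=397/91
seg 1: a=3, c=M1/2=-186/91, d=(M2−M1)/(6·3)=3/7, b=Δ1−h1·(2M1+M2)/6=25/91
seg 2: a=-3, c=M2/2=165/91, d=(M3−M2)/(6·2)=-55/182, b=Δ2−h2·(2M2+M3)/6=-38/91
t_q=13/2 → seg 2, τ=3/2; S=-3+-38/91·τ+165/91·τ²+-55/182·τ³=-825/1456

  seg 0: a=-3 b=397/91 c=0 d=-31/91
  seg 1: a=3 b=25/91 c=-186/91 d=3/7
  seg 2: a=-3 b=-38/91 c=165/91 d=-55/182
S(13/2) = -825/1456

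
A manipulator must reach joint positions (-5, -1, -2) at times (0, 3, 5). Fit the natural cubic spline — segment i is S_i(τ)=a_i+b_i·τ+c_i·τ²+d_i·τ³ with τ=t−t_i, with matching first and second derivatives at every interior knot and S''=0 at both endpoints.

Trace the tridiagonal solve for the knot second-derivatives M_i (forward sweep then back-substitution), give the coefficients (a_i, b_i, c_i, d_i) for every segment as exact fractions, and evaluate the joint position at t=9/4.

Δ: Δ0=4/3, Δ1=-1/2
row 1: diag=10, rhs=-11; c'=1/5, d'=-11/10
back: M1=-11/10
M: M0=0, M1=-11/10, M2=0
seg 0: a=-5, c=M0/2=0, d=(M1−M0)/(6·3)=-11/180, b=Δ0−h0·(2M0+M1)/6=113/60
seg 1: a=-1, c=M1/2=-11/20, d=(M2−M1)/(6·2)=11/120, b=Δ1−h1·(2M1+M2)/6=7/30
t_q=9/4 → seg 0, τ=9/4; S=-5+113/60·τ+0·τ²+-11/180·τ³=-1867/1280

  seg 0: a=-5 b=113/60 c=0 d=-11/180
  seg 1: a=-1 b=7/30 c=-11/20 d=11/120
S(9/4) = -1867/1280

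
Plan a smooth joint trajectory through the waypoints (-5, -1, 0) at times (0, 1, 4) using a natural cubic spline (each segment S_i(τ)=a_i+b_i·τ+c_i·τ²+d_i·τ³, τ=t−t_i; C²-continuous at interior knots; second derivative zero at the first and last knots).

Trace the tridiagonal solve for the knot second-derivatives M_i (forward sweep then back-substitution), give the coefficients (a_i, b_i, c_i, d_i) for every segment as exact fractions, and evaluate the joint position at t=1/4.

  seg 0: a=-5 b=107/24 c=0 d=-11/24
  seg 1: a=-1 b=37/12 c=-11/8 d=11/72
S(1/4) = -1993/512

Δ: Δ0=4, Δ1=1/3
row 1: diag=8, rhs=-22; c'=3/8, d'=-11/4
back: M1=-11/4
M: M0=0, M1=-11/4, M2=0
seg 0: a=-5, c=M0/2=0, d=(M1−M0)/(6·1)=-11/24, b=Δ0−h0·(2M0+M1)/6=107/24
seg 1: a=-1, c=M1/2=-11/8, d=(M2−M1)/(6·3)=11/72, b=Δ1−h1·(2M1+M2)/6=37/12
t_q=1/4 → seg 0, τ=1/4; S=-5+107/24·τ+0·τ²+-11/24·τ³=-1993/512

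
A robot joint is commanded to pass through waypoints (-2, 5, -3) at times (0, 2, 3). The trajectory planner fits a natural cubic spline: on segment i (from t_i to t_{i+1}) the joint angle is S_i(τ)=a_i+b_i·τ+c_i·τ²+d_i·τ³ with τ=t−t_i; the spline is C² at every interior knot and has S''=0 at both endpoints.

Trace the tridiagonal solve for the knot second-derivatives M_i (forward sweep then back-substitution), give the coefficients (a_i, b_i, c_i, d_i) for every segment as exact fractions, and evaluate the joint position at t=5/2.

Δ: Δ0=7/2, Δ1=-8
row 1: diag=6, rhs=-69; c'=1/6, d'=-23/2
back: M1=-23/2
M: M0=0, M1=-23/2, M2=0
seg 0: a=-2, c=M0/2=0, d=(M1−M0)/(6·2)=-23/24, b=Δ0−h0·(2M0+M1)/6=22/3
seg 1: a=5, c=M1/2=-23/4, d=(M2−M1)/(6·1)=23/12, b=Δ1−h1·(2M1+M2)/6=-25/6
t_q=5/2 → seg 1, τ=1/2; S=5+-25/6·τ+-23/4·τ²+23/12·τ³=55/32

  seg 0: a=-2 b=22/3 c=0 d=-23/24
  seg 1: a=5 b=-25/6 c=-23/4 d=23/12
S(5/2) = 55/32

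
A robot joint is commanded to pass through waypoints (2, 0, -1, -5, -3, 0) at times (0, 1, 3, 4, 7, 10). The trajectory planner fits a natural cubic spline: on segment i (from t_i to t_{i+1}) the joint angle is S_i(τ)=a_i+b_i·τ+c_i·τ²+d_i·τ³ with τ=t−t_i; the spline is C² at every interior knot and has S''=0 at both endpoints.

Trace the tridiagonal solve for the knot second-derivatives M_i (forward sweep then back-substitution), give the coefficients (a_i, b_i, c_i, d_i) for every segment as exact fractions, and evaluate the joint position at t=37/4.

Δ: Δ0=-2, Δ1=-1/2, Δ2=-4, Δ3=2/3, Δ4=1
row 1: diag=6, rhs=9; c'=1/3, d'=3/2
row 2: denom=6−2·1/3=16/3; d'=(-21−2·3/2)/(16/3)=-9/2
row 3: denom=8−1·3/16=125/16; d'=(28−1·-9/2)/(125/16)=104/25
row 4: denom=12−3·48/125=1356/125; d'=(2−3·104/25)/(1356/125)=-655/678
back: M4=-655/678
back: M3=104/25−48/125·-655/678=512/113
back: M2=-9/2−3/16·512/113=-1209/226
back: M1=3/2−1/3·-1209/226=371/113
M: M0=0, M1=371/113, M2=-1209/226, M3=512/113, M4=-655/678, M5=0
seg 0: a=2, c=M0/2=0, d=(M1−M0)/(6·1)=371/678, b=Δ0−h0·(2M0+M1)/6=-1727/678
seg 1: a=0, c=M1/2=371/226, d=(M2−M1)/(6·2)=-1951/2712, b=Δ1−h1·(2M1+M2)/6=-307/339
seg 2: a=-1, c=M2/2=-1209/452, d=(M3−M2)/(6·1)=2233/1356, b=Δ2−h2·(2M2+M3)/6=-2015/678
seg 3: a=-5, c=M3/2=256/113, d=(M4−M3)/(6·3)=-3727/12204, b=Δ3−h3·(2M3+M4)/6=-4585/1356
seg 4: a=-3, c=M4/2=-655/1356, d=(M5−M4)/(6·3)=655/12204, b=Δ4−h4·(2M4+M5)/6=1333/678
t_q=37/4 → seg 4, τ=9/4; S=-3+1333/678·τ+-655/1356·τ²+655/12204·τ³=-11871/28928

  seg 0: a=2 b=-1727/678 c=0 d=371/678
  seg 1: a=0 b=-307/339 c=371/226 d=-1951/2712
  seg 2: a=-1 b=-2015/678 c=-1209/452 d=2233/1356
  seg 3: a=-5 b=-4585/1356 c=256/113 d=-3727/12204
  seg 4: a=-3 b=1333/678 c=-655/1356 d=655/12204
S(37/4) = -11871/28928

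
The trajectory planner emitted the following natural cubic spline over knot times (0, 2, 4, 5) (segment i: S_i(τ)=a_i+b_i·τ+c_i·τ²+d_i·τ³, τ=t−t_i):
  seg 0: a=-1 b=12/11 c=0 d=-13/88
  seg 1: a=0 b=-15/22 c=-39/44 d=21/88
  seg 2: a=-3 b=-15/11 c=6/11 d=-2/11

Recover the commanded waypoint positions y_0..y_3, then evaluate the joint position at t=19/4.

y_0=-1 y_1=0 y_2=-3 y_3=-4
S(19/4) = -1335/352

y_0 = S_0(0) = a_0 = -1
y_1 = S_1(0) = a_1 = 0
y_2 = S_2(0) = a_2 = -3
y_3 = S_2(1) = -4
t_q=19/4 is in segment 2 (τ=3/4); S_2(τ)=-1335/352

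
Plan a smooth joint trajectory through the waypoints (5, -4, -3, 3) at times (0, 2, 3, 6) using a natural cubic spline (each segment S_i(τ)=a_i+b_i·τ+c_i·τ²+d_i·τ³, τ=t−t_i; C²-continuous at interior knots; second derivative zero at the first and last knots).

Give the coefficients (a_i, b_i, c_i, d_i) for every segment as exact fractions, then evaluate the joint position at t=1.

Δ: Δ0=-9/2, Δ1=1, Δ2=2
row 1: diag=6, rhs=33; c'=1/6, d'=11/2
row 2: denom=8−1·1/6=47/6; d'=(6−1·11/2)/(47/6)=3/47
back: M2=3/47
back: M1=11/2−1/6·3/47=258/47
M: M0=0, M1=258/47, M2=3/47, M3=0
seg 0: a=5, c=M0/2=0, d=(M1−M0)/(6·2)=43/94, b=Δ0−h0·(2M0+M1)/6=-595/94
seg 1: a=-4, c=M1/2=129/47, d=(M2−M1)/(6·1)=-85/94, b=Δ1−h1·(2M1+M2)/6=-79/94
seg 2: a=-3, c=M2/2=3/94, d=(M3−M2)/(6·3)=-1/282, b=Δ2−h2·(2M2+M3)/6=91/47
t_q=1 → seg 0, τ=1; S=5+-595/94·τ+0·τ²+43/94·τ³=-41/47

  seg 0: a=5 b=-595/94 c=0 d=43/94
  seg 1: a=-4 b=-79/94 c=129/47 d=-85/94
  seg 2: a=-3 b=91/47 c=3/94 d=-1/282
S(1) = -41/47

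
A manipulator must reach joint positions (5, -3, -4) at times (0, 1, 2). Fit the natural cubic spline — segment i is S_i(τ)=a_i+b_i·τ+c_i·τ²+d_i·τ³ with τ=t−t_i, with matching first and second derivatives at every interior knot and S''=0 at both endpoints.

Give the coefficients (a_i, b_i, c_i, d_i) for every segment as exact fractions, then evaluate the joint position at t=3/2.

  seg 0: a=5 b=-39/4 c=0 d=7/4
  seg 1: a=-3 b=-9/2 c=21/4 d=-7/4
S(3/2) = -133/32

Δ: Δ0=-8, Δ1=-1
row 1: diag=4, rhs=42; c'=1/4, d'=21/2
back: M1=21/2
M: M0=0, M1=21/2, M2=0
seg 0: a=5, c=M0/2=0, d=(M1−M0)/(6·1)=7/4, b=Δ0−h0·(2M0+M1)/6=-39/4
seg 1: a=-3, c=M1/2=21/4, d=(M2−M1)/(6·1)=-7/4, b=Δ1−h1·(2M1+M2)/6=-9/2
t_q=3/2 → seg 1, τ=1/2; S=-3+-9/2·τ+21/4·τ²+-7/4·τ³=-133/32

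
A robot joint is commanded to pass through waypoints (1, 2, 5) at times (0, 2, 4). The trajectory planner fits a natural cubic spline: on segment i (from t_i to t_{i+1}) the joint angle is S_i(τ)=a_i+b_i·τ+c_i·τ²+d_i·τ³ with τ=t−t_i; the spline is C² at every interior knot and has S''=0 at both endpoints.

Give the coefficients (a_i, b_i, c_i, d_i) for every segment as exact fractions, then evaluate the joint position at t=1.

Δ: Δ0=1/2, Δ1=3/2
row 1: diag=8, rhs=6; c'=1/4, d'=3/4
back: M1=3/4
M: M0=0, M1=3/4, M2=0
seg 0: a=1, c=M0/2=0, d=(M1−M0)/(6·2)=1/16, b=Δ0−h0·(2M0+M1)/6=1/4
seg 1: a=2, c=M1/2=3/8, d=(M2−M1)/(6·2)=-1/16, b=Δ1−h1·(2M1+M2)/6=1
t_q=1 → seg 0, τ=1; S=1+1/4·τ+0·τ²+1/16·τ³=21/16

  seg 0: a=1 b=1/4 c=0 d=1/16
  seg 1: a=2 b=1 c=3/8 d=-1/16
S(1) = 21/16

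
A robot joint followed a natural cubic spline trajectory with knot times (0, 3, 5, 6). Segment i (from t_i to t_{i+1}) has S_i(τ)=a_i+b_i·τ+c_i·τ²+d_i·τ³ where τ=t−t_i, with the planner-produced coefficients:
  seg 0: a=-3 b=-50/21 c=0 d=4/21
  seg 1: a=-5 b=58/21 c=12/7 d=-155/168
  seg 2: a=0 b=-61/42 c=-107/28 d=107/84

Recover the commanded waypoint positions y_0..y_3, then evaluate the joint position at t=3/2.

y_0=-3 y_1=-5 y_2=0 y_3=-4
S(3/2) = -83/14

y_0 = S_0(0) = a_0 = -3
y_1 = S_1(0) = a_1 = -5
y_2 = S_2(0) = a_2 = 0
y_3 = S_2(1) = -4
t_q=3/2 is in segment 0 (τ=3/2); S_0(τ)=-83/14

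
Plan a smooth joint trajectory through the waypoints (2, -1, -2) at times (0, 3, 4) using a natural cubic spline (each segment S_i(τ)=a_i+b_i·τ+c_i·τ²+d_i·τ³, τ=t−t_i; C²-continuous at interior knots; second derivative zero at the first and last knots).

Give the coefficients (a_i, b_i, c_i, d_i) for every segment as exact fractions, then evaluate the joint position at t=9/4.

  seg 0: a=2 b=-1 c=0 d=0
  seg 1: a=-1 b=-1 c=0 d=0
S(9/4) = -1/4

Δ: Δ0=-1, Δ1=-1
row 1: diag=8, rhs=0; c'=1/8, d'=0
back: M1=0
M: M0=0, M1=0, M2=0
seg 0: a=2, c=M0/2=0, d=(M1−M0)/(6·3)=0, b=Δ0−h0·(2M0+M1)/6=-1
seg 1: a=-1, c=M1/2=0, d=(M2−M1)/(6·1)=0, b=Δ1−h1·(2M1+M2)/6=-1
t_q=9/4 → seg 0, τ=9/4; S=2+-1·τ+0·τ²+0·τ³=-1/4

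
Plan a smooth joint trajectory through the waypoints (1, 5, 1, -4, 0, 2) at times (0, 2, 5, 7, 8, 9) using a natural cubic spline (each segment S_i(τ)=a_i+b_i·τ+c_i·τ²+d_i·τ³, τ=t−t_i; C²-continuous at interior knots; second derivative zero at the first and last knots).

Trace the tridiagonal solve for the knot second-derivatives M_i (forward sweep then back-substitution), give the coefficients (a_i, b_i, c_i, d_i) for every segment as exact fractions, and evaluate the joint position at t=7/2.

Δ: Δ0=2, Δ1=-4/3, Δ2=-5/2, Δ3=4, Δ4=2
row 1: diag=10, rhs=-20; c'=3/10, d'=-2
row 2: denom=10−3·3/10=91/10; d'=(-7−3·-2)/(91/10)=-10/91
row 3: denom=6−2·20/91=506/91; d'=(39−2·-10/91)/(506/91)=3569/506
row 4: denom=4−1·91/506=1933/506; d'=(-12−1·3569/506)/(1933/506)=-9641/1933
back: M4=-9641/1933
back: M3=3569/506−91/506·-9641/1933=15368/1933
back: M2=-10/91−20/91·15368/1933=-3590/1933
back: M1=-2−3/10·-3590/1933=-2789/1933
M: M0=0, M1=-2789/1933, M2=-3590/1933, M3=15368/1933, M4=-9641/1933, M5=0
seg 0: a=1, c=M0/2=0, d=(M1−M0)/(6·2)=-2789/23196, b=Δ0−h0·(2M0+M1)/6=14387/5799
seg 1: a=5, c=M1/2=-2789/3866, d=(M2−M1)/(6·3)=-89/3866, b=Δ1−h1·(2M1+M2)/6=6020/5799
seg 2: a=1, c=M2/2=-1795/1933, d=(M3−M2)/(6·2)=9479/11598, b=Δ2−h2·(2M2+M3)/6=-45371/11598
seg 3: a=-4, c=M3/2=7684/1933, d=(M4−M3)/(6·1)=-25009/11598, b=Δ3−h3·(2M3+M4)/6=25297/11598
seg 4: a=0, c=M4/2=-9641/3866, d=(M5−M4)/(6·1)=9641/11598, b=Δ4−h4·(2M4+M5)/6=21239/5799
t_q=7/2 → seg 1, τ=3/2; S=5+6020/5799·τ+-2789/3866·τ²+-89/3866·τ³=150195/30928

  seg 0: a=1 b=14387/5799 c=0 d=-2789/23196
  seg 1: a=5 b=6020/5799 c=-2789/3866 d=-89/3866
  seg 2: a=1 b=-45371/11598 c=-1795/1933 d=9479/11598
  seg 3: a=-4 b=25297/11598 c=7684/1933 d=-25009/11598
  seg 4: a=0 b=21239/5799 c=-9641/3866 d=9641/11598
S(7/2) = 150195/30928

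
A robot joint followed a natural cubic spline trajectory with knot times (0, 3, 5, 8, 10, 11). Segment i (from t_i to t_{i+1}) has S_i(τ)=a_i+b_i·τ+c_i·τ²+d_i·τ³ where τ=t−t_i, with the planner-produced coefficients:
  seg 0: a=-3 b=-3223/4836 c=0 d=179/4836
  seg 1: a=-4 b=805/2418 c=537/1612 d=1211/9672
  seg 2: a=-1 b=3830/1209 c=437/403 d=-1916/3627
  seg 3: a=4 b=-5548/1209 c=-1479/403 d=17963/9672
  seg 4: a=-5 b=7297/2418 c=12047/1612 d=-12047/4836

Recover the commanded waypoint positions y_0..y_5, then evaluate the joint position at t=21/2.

y_0=-3 y_1=-4 y_2=-1 y_3=4 y_4=-5 y_5=3
S(21/2) = -24943/12896

y_0 = S_0(0) = a_0 = -3
y_1 = S_1(0) = a_1 = -4
y_2 = S_2(0) = a_2 = -1
y_3 = S_3(0) = a_3 = 4
y_4 = S_4(0) = a_4 = -5
y_5 = S_4(1) = 3
t_q=21/2 is in segment 4 (τ=1/2); S_4(τ)=-24943/12896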